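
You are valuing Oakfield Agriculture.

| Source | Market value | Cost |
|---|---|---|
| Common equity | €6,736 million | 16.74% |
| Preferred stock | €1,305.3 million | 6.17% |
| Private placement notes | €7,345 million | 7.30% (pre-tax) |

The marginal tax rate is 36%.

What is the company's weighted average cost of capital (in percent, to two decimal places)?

Total capital V = 6736 + 1305.3 + 7345 = 15386.3.
Equity: weight = 6736/15386.3 = 0.4378; cost = 16.74%.
Preferred: weight = 1305.3/15386.3 = 0.0848; cost = 6.17%.
Private placement notes: weight = 7345/15386.3 = 0.4774; after-tax cost = 7.3% × (1 − 36%) = 4.6720%.
WACC = 0.4378 × 16.7400% + 0.0848 × 6.1700% + 0.4774 × 4.6720% = 10.0824%.

10.08%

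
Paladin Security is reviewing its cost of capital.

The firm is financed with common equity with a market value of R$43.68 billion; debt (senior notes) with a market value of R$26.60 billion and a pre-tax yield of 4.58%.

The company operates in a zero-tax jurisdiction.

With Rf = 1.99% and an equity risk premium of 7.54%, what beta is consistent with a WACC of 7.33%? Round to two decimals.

Total capital V = 43.68 + 26.6 = 70.28.
Equity weight = 43.68/70.28 = 0.6215.
Senior notes weight = 26.6/70.28 = 0.3785.
Debt contribution = 0.3785 × 4.58% × (1 − 0%) = 1.7335%.
Required equity contribution = 7.33% − 1.7335% = 5.5965%  ⇒  Re = 9.0047%.
CAPM: 9.0047% = 1.99% + β × 7.54%  ⇒  β = 0.9303.

0.93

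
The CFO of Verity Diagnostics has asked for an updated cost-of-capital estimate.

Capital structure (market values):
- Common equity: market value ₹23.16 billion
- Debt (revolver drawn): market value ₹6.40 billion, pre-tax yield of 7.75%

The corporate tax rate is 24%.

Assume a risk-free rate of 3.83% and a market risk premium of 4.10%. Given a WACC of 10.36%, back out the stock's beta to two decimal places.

Total capital V = 23.16 + 6.4 = 29.56.
Equity weight = 23.16/29.56 = 0.7835.
Revolver drawn weight = 6.4/29.56 = 0.2165.
Debt contribution = 0.2165 × 7.75% × (1 − 24%) = 1.2752%.
Required equity contribution = 10.36% − 1.2752% = 9.0848%  ⇒  Re = 11.5952%.
CAPM: 11.5952% = 3.83% + β × 4.1%  ⇒  β = 1.8940.

1.89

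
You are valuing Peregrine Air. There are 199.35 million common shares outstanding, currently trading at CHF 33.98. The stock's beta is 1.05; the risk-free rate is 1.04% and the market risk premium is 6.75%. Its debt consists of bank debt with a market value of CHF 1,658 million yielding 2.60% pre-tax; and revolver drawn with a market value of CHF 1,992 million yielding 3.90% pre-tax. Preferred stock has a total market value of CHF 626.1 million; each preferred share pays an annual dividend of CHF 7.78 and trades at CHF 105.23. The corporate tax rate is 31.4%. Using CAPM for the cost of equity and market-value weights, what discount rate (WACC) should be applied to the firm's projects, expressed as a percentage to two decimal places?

6.15%

Cost of equity via CAPM: Re = 1.04% + 1.05 × 6.75% = 8.1275%.
Cost of preferred: Rp = 7.78 / 105.23 = 7.3933%.
Market value of equity E = 33.98 × 199.35m = 6773.913m.
Total capital V = 6773.913 + 626.1 + 1658 + 1992 = 11050.013.
Equity: weight = 6773.913/11050.013 = 0.6130; cost = 8.1275%.
Preferred: weight = 626.1/11050.013 = 0.0567; cost = 7.3933%.
Bank debt: weight = 1658/11050.013 = 0.1500; after-tax cost = 2.6% × (1 − 31.4%) = 1.7836%.
Revolver drawn: weight = 1992/11050.013 = 0.1803; after-tax cost = 3.9% × (1 − 31.4%) = 2.6754%.
WACC = 0.6130 × 8.1275% + 0.0567 × 7.3933% + 0.1500 × 1.7836% + 0.1803 × 2.6754% = 6.1512%.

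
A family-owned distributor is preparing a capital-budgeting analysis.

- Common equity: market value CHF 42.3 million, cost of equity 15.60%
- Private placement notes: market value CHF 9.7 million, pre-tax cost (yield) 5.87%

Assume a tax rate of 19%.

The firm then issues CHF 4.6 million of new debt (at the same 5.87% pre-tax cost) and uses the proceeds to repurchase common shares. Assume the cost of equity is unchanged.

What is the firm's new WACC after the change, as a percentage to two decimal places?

After the change:
Total capital V = 37.7 + 14.3 = 52.
Equity: weight = 37.7/52 = 0.7250; cost = 15.6%.
Private placement notes: weight = 14.3/52 = 0.2750; after-tax cost = 5.87% × (1 − 19%) = 4.7547%.
WACC = 0.7250 × 15.6000% + 0.2750 × 4.7547% = 12.6175%.

12.62%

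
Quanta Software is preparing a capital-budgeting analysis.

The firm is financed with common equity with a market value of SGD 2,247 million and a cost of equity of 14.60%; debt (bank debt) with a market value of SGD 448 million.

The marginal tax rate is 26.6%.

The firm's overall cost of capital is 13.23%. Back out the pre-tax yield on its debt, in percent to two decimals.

Total capital V = 2247 + 448 = 2695.
Equity weight = 2247/2695 = 0.8338.
Bank debt weight = 448/2695 = 0.1662.
Equity contribution = 0.8338 × 14.6% = 12.1730%.
Remaining for debt = 13.23% − 12.1730% = 1.0570%.
Rd × (1 − 26.6%) × 0.1662 = 1.0570%  ⇒  Rd = 8.6629%.

8.66%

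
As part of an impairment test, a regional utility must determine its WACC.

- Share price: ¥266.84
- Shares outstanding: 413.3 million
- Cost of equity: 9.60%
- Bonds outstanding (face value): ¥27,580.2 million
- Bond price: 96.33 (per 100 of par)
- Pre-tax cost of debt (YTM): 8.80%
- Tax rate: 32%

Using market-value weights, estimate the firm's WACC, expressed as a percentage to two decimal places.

8.90%

Market value of equity E = 266.84 × 413.3m = 110284.972m. Market value of debt D = 27580.2m × 96.33/100 = 26568.00666m.
Total capital V = 110284.972 + 26568.00666 = 136852.97866.
Equity: weight = 110284.972/136852.97866 = 0.8059; cost = 9.6%.
Bonds outstanding: weight = 26568.00666/136852.97866 = 0.1941; after-tax cost = 8.8% × (1 − 32%) = 5.9840%.
WACC = 0.8059 × 9.6000% + 0.1941 × 5.9840% = 8.8980%.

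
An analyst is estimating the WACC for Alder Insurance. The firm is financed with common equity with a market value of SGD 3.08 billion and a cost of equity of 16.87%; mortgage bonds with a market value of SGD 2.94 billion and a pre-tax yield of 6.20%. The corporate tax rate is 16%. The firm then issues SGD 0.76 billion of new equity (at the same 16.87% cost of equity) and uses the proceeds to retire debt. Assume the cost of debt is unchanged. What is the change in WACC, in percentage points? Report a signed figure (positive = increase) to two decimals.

Current WACC:
Total capital V = 3.08 + 2.94 = 6.02.
Equity: weight = 3.08/6.02 = 0.5116; cost = 16.87%.
Mortgage bonds: weight = 2.94/6.02 = 0.4884; after-tax cost = 6.2% × (1 − 16%) = 5.2080%.
WACC = 0.5116 × 16.8700% + 0.4884 × 5.2080% = 11.1746%.
After the change:
Total capital V = 3.84 + 2.18 = 6.02.
Equity: weight = 3.84/6.02 = 0.6379; cost = 16.87%.
Mortgage bonds: weight = 2.18/6.02 = 0.3621; after-tax cost = 6.2% × (1 − 16%) = 5.2080%.
WACC = 0.6379 × 16.8700% + 0.3621 × 5.2080% = 12.6469%.
Change in WACC = 12.6469% − 11.1746% = 1.4723 pp.

+1.47 pp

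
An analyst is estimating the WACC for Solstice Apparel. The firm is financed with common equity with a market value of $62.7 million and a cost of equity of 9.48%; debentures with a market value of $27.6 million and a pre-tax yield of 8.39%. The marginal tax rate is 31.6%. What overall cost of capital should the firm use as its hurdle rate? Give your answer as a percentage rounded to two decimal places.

8.34%

Total capital V = 62.7 + 27.6 = 90.3.
Equity: weight = 62.7/90.3 = 0.6944; cost = 9.48%.
Debentures: weight = 27.6/90.3 = 0.3056; after-tax cost = 8.39% × (1 − 31.6%) = 5.7388%.
WACC = 0.6944 × 9.4800% + 0.3056 × 5.7388% = 8.3365%.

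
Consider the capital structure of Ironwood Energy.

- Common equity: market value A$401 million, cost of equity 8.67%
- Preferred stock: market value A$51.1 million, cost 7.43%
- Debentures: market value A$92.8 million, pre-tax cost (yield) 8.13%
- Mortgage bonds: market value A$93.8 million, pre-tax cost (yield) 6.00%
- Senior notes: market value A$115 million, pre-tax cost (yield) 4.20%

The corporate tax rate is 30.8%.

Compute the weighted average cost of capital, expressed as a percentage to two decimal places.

6.77%

Total capital V = 401 + 51.1 + 92.8 + 93.8 + 115 = 753.7.
Equity: weight = 401/753.7 = 0.5320; cost = 8.67%.
Preferred: weight = 51.1/753.7 = 0.0678; cost = 7.43%.
Debentures: weight = 92.8/753.7 = 0.1231; after-tax cost = 8.13% × (1 − 30.8%) = 5.6260%.
Mortgage bonds: weight = 93.8/753.7 = 0.1245; after-tax cost = 6% × (1 − 30.8%) = 4.1520%.
Senior notes: weight = 115/753.7 = 0.1526; after-tax cost = 4.2% × (1 − 30.8%) = 2.9064%.
WACC = 0.5320 × 8.6700% + 0.0678 × 7.4300% + 0.1231 × 5.6260% + 0.1245 × 4.1520% + 0.1526 × 2.9064% = 6.7694%.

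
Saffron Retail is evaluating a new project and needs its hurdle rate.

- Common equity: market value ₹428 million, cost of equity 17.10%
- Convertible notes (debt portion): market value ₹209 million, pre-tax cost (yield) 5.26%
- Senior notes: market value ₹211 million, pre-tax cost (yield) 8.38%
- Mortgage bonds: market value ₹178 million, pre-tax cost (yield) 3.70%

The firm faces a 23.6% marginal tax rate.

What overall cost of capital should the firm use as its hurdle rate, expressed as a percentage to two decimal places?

Total capital V = 428 + 209 + 211 + 178 = 1026.
Equity: weight = 428/1026 = 0.4172; cost = 17.1%.
Convertible notes (debt portion): weight = 209/1026 = 0.2037; after-tax cost = 5.26% × (1 − 23.6%) = 4.0186%.
Senior notes: weight = 211/1026 = 0.2057; after-tax cost = 8.38% × (1 − 23.6%) = 6.4023%.
Mortgage bonds: weight = 178/1026 = 0.1735; after-tax cost = 3.7% × (1 − 23.6%) = 2.8268%.
WACC = 0.4172 × 17.1000% + 0.2037 × 4.0186% + 0.2057 × 6.4023% + 0.1735 × 2.8268% = 9.7590%.

9.76%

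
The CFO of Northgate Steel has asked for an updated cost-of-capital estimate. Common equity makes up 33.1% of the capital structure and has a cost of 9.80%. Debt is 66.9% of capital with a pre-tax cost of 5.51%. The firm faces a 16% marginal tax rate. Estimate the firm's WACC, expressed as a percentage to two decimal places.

6.34%

After-tax cost of debt = 5.51% × (1 − 16%) = 4.6284%.
WACC = 0.331 × 9.8000% + 0.669 × 4.6284% = 6.3402%.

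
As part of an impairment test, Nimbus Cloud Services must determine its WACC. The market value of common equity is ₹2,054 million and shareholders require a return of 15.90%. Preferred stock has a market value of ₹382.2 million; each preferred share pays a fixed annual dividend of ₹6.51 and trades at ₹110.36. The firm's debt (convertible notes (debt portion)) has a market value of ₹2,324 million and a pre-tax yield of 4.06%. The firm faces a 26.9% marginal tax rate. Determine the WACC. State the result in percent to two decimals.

8.78%

Cost of preferred: Rp = 6.51 / 110.36 = 5.8989%.
Total capital V = 2054 + 382.2 + 2324 = 4760.2.
Equity: weight = 2054/4760.2 = 0.4315; cost = 15.9%.
Preferred: weight = 382.2/4760.2 = 0.0803; cost = 5.8989%.
Convertible notes (debt portion): weight = 2324/4760.2 = 0.4882; after-tax cost = 4.06% × (1 − 26.9%) = 2.9679%.
WACC = 0.4315 × 15.9000% + 0.0803 × 5.8989% + 0.4882 × 2.9679% = 8.7833%.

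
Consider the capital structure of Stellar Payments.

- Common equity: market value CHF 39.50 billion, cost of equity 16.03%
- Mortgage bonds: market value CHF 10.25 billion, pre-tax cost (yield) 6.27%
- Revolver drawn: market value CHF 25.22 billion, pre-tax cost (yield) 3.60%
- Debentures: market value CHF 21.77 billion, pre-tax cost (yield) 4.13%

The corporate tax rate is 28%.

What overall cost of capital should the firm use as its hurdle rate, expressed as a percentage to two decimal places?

8.37%

Total capital V = 39.5 + 10.25 + 25.22 + 21.77 = 96.74.
Equity: weight = 39.5/96.74 = 0.4083; cost = 16.03%.
Mortgage bonds: weight = 10.25/96.74 = 0.1060; after-tax cost = 6.27% × (1 − 28%) = 4.5144%.
Revolver drawn: weight = 25.22/96.74 = 0.2607; after-tax cost = 3.6% × (1 − 28%) = 2.5920%.
Debentures: weight = 21.77/96.74 = 0.2250; after-tax cost = 4.13% × (1 − 28%) = 2.9736%.
WACC = 0.4083 × 16.0300% + 0.1060 × 4.5144% + 0.2607 × 2.5920% + 0.2250 × 2.9736% = 8.3684%.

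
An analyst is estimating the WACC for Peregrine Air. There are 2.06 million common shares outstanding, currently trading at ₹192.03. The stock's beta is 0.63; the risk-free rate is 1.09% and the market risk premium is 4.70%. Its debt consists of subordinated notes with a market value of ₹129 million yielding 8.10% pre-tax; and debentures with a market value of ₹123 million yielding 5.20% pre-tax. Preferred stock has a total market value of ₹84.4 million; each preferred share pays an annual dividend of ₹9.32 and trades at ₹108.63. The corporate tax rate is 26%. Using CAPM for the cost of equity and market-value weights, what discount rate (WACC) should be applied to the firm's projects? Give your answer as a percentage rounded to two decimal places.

4.88%

Cost of equity via CAPM: Re = 1.09% + 0.63 × 4.7% = 4.0510%.
Cost of preferred: Rp = 9.32 / 108.63 = 8.5796%.
Market value of equity E = 192.03 × 2.06m = 395.5818m.
Total capital V = 395.5818 + 84.4 + 129 + 123 = 731.9818.
Equity: weight = 395.5818/731.9818 = 0.5404; cost = 4.051%.
Preferred: weight = 84.4/731.9818 = 0.1153; cost = 8.5796%.
Subordinated notes: weight = 129/731.9818 = 0.1762; after-tax cost = 8.1% × (1 − 26%) = 5.9940%.
Debentures: weight = 123/731.9818 = 0.1680; after-tax cost = 5.2% × (1 − 26%) = 3.8480%.
WACC = 0.5404 × 4.0510% + 0.1153 × 8.5796% + 0.1762 × 5.9940% + 0.1680 × 3.8480% = 4.8815%.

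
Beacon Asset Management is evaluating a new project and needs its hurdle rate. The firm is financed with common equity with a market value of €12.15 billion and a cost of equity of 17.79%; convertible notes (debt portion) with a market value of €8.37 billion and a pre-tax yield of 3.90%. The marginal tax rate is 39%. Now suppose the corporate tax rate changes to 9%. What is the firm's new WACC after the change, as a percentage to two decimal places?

After the change:
Total capital V = 12.15 + 8.37 = 20.52.
Equity: weight = 12.15/20.52 = 0.5921; cost = 17.79%.
Convertible notes (debt portion): weight = 8.37/20.52 = 0.4079; after-tax cost = 3.9% × (1 − 9%) = 3.5490%.
WACC = 0.5921 × 17.7900% + 0.4079 × 3.5490% = 11.9812%.

11.98%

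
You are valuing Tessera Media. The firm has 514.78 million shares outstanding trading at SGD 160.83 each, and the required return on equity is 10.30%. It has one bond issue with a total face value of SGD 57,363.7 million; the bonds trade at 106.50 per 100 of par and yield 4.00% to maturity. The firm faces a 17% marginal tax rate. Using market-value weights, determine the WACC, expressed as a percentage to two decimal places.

7.34%

Market value of equity E = 160.83 × 514.78m = 82792.0674m. Market value of debt D = 57363.7m × 106.5/100 = 61092.3405m.
Total capital V = 82792.0674 + 61092.3405 = 143884.4079.
Equity: weight = 82792.0674/143884.4079 = 0.5754; cost = 10.3%.
Bonds outstanding: weight = 61092.3405/143884.4079 = 0.4246; after-tax cost = 4% × (1 − 17%) = 3.3200%.
WACC = 0.5754 × 10.3000% + 0.4246 × 3.3200% = 7.3363%.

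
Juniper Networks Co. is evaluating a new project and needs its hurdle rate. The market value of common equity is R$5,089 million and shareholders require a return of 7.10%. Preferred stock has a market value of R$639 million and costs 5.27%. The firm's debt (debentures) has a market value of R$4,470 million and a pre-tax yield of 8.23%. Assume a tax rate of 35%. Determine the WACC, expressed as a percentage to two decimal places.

6.22%

Total capital V = 5089 + 639 + 4470 = 10198.
Equity: weight = 5089/10198 = 0.4990; cost = 7.1%.
Preferred: weight = 639/10198 = 0.0627; cost = 5.27%.
Debentures: weight = 4470/10198 = 0.4383; after-tax cost = 8.23% × (1 − 35%) = 5.3495%.
WACC = 0.4990 × 7.1000% + 0.0627 × 5.2700% + 0.4383 × 5.3495% = 6.2181%.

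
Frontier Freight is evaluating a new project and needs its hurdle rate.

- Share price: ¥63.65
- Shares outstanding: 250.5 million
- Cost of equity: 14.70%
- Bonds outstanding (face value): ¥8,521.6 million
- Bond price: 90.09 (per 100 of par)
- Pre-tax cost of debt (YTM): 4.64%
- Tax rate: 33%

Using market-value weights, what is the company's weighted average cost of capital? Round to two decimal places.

10.93%

Market value of equity E = 63.65 × 250.5m = 15944.325m. Market value of debt D = 8521.6m × 90.09/100 = 7677.10944m.
Total capital V = 15944.325 + 7677.10944 = 23621.43444.
Equity: weight = 15944.325/23621.43444 = 0.6750; cost = 14.7%.
Bonds outstanding: weight = 7677.10944/23621.43444 = 0.3250; after-tax cost = 4.64% × (1 − 33%) = 3.1088%.
WACC = 0.6750 × 14.7000% + 0.3250 × 3.1088% = 10.9328%.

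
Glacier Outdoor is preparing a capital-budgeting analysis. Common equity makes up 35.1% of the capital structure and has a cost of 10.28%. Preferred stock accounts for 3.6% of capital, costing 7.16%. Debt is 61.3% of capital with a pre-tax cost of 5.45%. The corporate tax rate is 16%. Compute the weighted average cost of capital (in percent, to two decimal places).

After-tax cost of debt = 5.45% × (1 − 16%) = 4.5780%.
WACC = 0.351 × 10.2800% + 0.036 × 7.1600% + 0.613 × 4.5780% = 6.6724%.

6.67%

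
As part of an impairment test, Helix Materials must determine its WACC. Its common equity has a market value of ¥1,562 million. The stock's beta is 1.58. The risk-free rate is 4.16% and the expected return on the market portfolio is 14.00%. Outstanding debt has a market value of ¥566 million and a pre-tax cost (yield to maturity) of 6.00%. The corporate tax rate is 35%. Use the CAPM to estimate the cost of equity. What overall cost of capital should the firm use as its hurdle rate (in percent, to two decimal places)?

Market risk premium = 14.0% − 4.16% = 9.84%.
Cost of equity via CAPM: Re = 4.16% + 1.58 × 9.84% = 19.7072%.
Total capital V = 1562 + 566 = 2128.
Equity: weight = 1562/2128 = 0.7340; cost = 19.7072%.
Debt: weight = 566/2128 = 0.2660; after-tax cost = 6% × (1 − 35%) = 3.9000%.
WACC = 0.7340 × 19.7072% + 0.2660 × 3.9000% = 15.5028%.

15.50%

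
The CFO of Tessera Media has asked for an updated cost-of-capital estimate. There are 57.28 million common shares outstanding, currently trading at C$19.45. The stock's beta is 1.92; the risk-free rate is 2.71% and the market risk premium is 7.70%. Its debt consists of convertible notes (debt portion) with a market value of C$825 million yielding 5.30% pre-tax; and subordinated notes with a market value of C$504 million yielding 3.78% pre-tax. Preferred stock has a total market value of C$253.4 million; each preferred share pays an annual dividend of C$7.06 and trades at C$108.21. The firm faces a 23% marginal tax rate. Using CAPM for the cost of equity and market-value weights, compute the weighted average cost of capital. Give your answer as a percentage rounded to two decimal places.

9.63%

Cost of equity via CAPM: Re = 2.71% + 1.92 × 7.7% = 17.4940%.
Cost of preferred: Rp = 7.06 / 108.21 = 6.5244%.
Market value of equity E = 19.45 × 57.28m = 1114.096m.
Total capital V = 1114.096 + 253.4 + 825 + 504 = 2696.496.
Equity: weight = 1114.096/2696.496 = 0.4132; cost = 17.494%.
Preferred: weight = 253.4/2696.496 = 0.0940; cost = 6.5244%.
Convertible notes (debt portion): weight = 825/2696.496 = 0.3060; after-tax cost = 5.3% × (1 − 23%) = 4.0810%.
Subordinated notes: weight = 504/2696.496 = 0.1869; after-tax cost = 3.78% × (1 − 23%) = 2.9106%.
WACC = 0.4132 × 17.4940% + 0.0940 × 6.5244% + 0.3060 × 4.0810% + 0.1869 × 2.9106% = 9.6336%.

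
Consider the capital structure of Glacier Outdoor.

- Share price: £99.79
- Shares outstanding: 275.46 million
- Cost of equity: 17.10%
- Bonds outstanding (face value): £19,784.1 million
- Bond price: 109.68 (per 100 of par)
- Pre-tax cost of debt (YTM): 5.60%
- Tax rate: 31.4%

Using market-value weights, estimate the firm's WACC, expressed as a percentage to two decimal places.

11.25%

Market value of equity E = 99.79 × 275.46m = 27488.1534m. Market value of debt D = 19784.1m × 109.68/100 = 21699.20088m.
Total capital V = 27488.1534 + 21699.20088 = 49187.35428.
Equity: weight = 27488.1534/49187.35428 = 0.5588; cost = 17.1%.
Bonds outstanding: weight = 21699.20088/49187.35428 = 0.4412; after-tax cost = 5.6% × (1 − 31.4%) = 3.8416%.
WACC = 0.5588 × 17.1000% + 0.4412 × 3.8416% = 11.2510%.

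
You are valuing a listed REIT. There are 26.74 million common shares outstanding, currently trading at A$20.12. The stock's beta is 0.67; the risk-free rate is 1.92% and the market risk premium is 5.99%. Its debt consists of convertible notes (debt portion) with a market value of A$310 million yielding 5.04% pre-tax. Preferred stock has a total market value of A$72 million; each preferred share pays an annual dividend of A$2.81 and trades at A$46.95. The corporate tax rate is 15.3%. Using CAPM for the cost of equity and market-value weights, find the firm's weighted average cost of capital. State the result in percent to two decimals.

5.38%

Cost of equity via CAPM: Re = 1.92% + 0.67 × 5.99% = 5.9333%.
Cost of preferred: Rp = 2.81 / 46.95 = 5.9851%.
Market value of equity E = 20.12 × 26.74m = 538.0088m.
Total capital V = 538.0088 + 72 + 310 = 920.0088.
Equity: weight = 538.0088/920.0088 = 0.5848; cost = 5.9333%.
Preferred: weight = 72/920.0088 = 0.0783; cost = 5.9851%.
Convertible notes (debt portion): weight = 310/920.0088 = 0.3370; after-tax cost = 5.04% × (1 − 15.3%) = 4.2689%.
WACC = 0.5848 × 5.9333% + 0.0783 × 5.9851% + 0.3370 × 4.2689% = 5.3765%.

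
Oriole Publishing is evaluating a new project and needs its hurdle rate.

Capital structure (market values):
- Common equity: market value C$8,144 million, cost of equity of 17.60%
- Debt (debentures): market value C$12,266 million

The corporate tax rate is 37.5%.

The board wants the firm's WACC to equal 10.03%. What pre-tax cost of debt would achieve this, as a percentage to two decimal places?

Total capital V = 8144 + 12266 = 20410.
Equity weight = 8144/20410 = 0.3990.
Debentures weight = 12266/20410 = 0.6010.
Equity contribution = 0.3990 × 17.6% = 7.0228%.
Remaining for debt = 10.03% − 7.0228% = 3.0072%.
Rd × (1 − 37.5%) × 0.6010 = 3.0072%  ⇒  Rd = 8.0062%.

8.01%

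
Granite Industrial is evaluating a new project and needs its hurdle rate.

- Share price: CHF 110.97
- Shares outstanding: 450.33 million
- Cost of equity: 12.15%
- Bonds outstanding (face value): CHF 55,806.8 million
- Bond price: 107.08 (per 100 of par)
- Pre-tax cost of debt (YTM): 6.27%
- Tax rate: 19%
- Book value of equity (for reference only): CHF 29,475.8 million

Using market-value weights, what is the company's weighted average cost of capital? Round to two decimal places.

8.30%

Market value of equity E = 110.97 × 450.33m = 49973.1201m. Market value of debt D = 55806.8m × 107.08/100 = 59757.92144m.
Total capital V = 49973.1201 + 59757.92144 = 109731.04154.
Equity: weight = 49973.1201/109731.04154 = 0.4554; cost = 12.15%.
Bonds outstanding: weight = 59757.92144/109731.04154 = 0.5446; after-tax cost = 6.27% × (1 − 19%) = 5.0787%.
WACC = 0.4554 × 12.1500% + 0.5446 × 5.0787% = 8.2991%.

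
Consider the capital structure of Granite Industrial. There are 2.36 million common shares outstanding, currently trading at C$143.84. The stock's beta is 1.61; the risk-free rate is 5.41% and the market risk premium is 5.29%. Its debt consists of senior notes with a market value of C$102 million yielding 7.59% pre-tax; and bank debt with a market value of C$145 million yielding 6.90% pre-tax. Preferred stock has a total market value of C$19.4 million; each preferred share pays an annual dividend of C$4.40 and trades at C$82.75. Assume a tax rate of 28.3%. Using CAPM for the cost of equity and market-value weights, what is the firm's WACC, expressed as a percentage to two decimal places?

Cost of equity via CAPM: Re = 5.41% + 1.61 × 5.29% = 13.9269%.
Cost of preferred: Rp = 4.4 / 82.75 = 5.3172%.
Market value of equity E = 143.84 × 2.36m = 339.4624m.
Total capital V = 339.4624 + 19.4 + 102 + 145 = 605.8624.
Equity: weight = 339.4624/605.8624 = 0.5603; cost = 13.9269%.
Preferred: weight = 19.4/605.8624 = 0.0320; cost = 5.3172%.
Senior notes: weight = 102/605.8624 = 0.1684; after-tax cost = 7.59% × (1 − 28.3%) = 5.4420%.
Bank debt: weight = 145/605.8624 = 0.2393; after-tax cost = 6.9% × (1 − 28.3%) = 4.9473%.
WACC = 0.5603 × 13.9269% + 0.0320 × 5.3172% + 0.1684 × 5.4420% + 0.2393 × 4.9473% = 10.0737%.

10.07%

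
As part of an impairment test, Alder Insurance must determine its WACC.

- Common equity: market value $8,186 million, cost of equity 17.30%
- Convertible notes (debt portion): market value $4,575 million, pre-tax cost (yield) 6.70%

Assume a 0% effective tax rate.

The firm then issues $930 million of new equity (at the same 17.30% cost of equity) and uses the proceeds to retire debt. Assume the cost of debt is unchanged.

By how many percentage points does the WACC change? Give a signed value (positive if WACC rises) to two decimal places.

Current WACC:
Total capital V = 8186 + 4575 = 12761.
Equity: weight = 8186/12761 = 0.6415; cost = 17.3%.
Convertible notes (debt portion): weight = 4575/12761 = 0.3585; after-tax cost = 6.7% × (1 − 0%) = 6.7000%.
WACC = 0.6415 × 17.3000% + 0.3585 × 6.7000% = 13.4997%.
After the change:
Total capital V = 9116 + 3645 = 12761.
Equity: weight = 9116/12761 = 0.7144; cost = 17.3%.
Convertible notes (debt portion): weight = 3645/12761 = 0.2856; after-tax cost = 6.7% × (1 − 0%) = 6.7000%.
WACC = 0.7144 × 17.3000% + 0.2856 × 6.7000% = 14.2723%.
Change in WACC = 14.2723% − 13.4997% = 0.7725 pp.

+0.77 pp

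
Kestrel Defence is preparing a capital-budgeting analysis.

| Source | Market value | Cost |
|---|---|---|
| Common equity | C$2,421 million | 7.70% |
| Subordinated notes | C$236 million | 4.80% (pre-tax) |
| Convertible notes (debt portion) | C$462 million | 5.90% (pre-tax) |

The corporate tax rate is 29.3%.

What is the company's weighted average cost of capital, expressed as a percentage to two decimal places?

Total capital V = 2421 + 236 + 462 = 3119.
Equity: weight = 2421/3119 = 0.7762; cost = 7.7%.
Subordinated notes: weight = 236/3119 = 0.0757; after-tax cost = 4.8% × (1 − 29.3%) = 3.3936%.
Convertible notes (debt portion): weight = 462/3119 = 0.1481; after-tax cost = 5.9% × (1 − 29.3%) = 4.1713%.
WACC = 0.7762 × 7.7000% + 0.0757 × 3.3936% + 0.1481 × 4.1713% = 6.8515%.

6.85%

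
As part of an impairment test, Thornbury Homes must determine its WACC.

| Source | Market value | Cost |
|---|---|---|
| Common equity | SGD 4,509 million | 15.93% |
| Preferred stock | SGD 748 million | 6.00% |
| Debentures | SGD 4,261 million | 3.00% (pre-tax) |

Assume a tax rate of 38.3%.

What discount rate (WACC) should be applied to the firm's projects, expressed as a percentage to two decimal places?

8.85%

Total capital V = 4509 + 748 + 4261 = 9518.
Equity: weight = 4509/9518 = 0.4737; cost = 15.93%.
Preferred: weight = 748/9518 = 0.0786; cost = 6%.
Debentures: weight = 4261/9518 = 0.4477; after-tax cost = 3% × (1 − 38.3%) = 1.8510%.
WACC = 0.4737 × 15.9300% + 0.0786 × 6.0000% + 0.4477 × 1.8510% = 8.8468%.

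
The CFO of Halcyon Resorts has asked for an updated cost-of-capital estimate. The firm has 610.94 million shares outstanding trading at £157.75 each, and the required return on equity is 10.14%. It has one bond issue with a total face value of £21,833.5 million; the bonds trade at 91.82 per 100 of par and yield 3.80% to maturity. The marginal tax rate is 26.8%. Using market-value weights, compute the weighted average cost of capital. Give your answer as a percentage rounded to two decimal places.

Market value of equity E = 157.75 × 610.94m = 96375.785m. Market value of debt D = 21833.5m × 91.82/100 = 20047.5197m.
Total capital V = 96375.785 + 20047.5197 = 116423.3047.
Equity: weight = 96375.785/116423.3047 = 0.8278; cost = 10.14%.
Bonds outstanding: weight = 20047.5197/116423.3047 = 0.1722; after-tax cost = 3.8% × (1 − 26.8%) = 2.7816%.
WACC = 0.8278 × 10.1400% + 0.1722 × 2.7816% = 8.8729%.

8.87%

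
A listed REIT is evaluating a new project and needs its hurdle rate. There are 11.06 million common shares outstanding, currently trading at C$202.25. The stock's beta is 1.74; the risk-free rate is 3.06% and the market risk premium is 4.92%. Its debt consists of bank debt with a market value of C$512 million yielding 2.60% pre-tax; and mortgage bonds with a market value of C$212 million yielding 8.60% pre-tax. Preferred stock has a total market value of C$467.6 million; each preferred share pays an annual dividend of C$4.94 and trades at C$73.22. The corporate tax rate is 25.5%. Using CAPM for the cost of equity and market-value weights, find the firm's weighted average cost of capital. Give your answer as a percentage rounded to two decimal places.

Cost of equity via CAPM: Re = 3.06% + 1.74 × 4.92% = 11.6208%.
Cost of preferred: Rp = 4.94 / 73.22 = 6.7468%.
Market value of equity E = 202.25 × 11.06m = 2236.885m.
Total capital V = 2236.885 + 467.6 + 512 + 212 = 3428.485.
Equity: weight = 2236.885/3428.485 = 0.6524; cost = 11.6208%.
Preferred: weight = 467.6/3428.485 = 0.1364; cost = 6.7468%.
Bank debt: weight = 512/3428.485 = 0.1493; after-tax cost = 2.6% × (1 − 25.5%) = 1.9370%.
Mortgage bonds: weight = 212/3428.485 = 0.0618; after-tax cost = 8.6% × (1 − 25.5%) = 6.4070%.
WACC = 0.6524 × 11.6208% + 0.1364 × 6.7468% + 0.1493 × 1.9370% + 0.0618 × 6.4070% = 9.1875%.

9.19%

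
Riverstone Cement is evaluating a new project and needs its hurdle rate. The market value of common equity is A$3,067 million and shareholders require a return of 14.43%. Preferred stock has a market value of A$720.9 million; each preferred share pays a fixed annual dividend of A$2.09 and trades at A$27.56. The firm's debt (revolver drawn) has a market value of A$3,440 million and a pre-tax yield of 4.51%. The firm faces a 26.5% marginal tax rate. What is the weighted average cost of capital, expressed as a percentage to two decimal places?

8.46%

Cost of preferred: Rp = 2.09 / 27.56 = 7.5835%.
Total capital V = 3067 + 720.9 + 3440 = 7227.9.
Equity: weight = 3067/7227.9 = 0.4243; cost = 14.43%.
Preferred: weight = 720.9/7227.9 = 0.0997; cost = 7.5835%.
Revolver drawn: weight = 3440/7227.9 = 0.4759; after-tax cost = 4.51% × (1 − 26.5%) = 3.3148%.
WACC = 0.4243 × 14.4300% + 0.0997 × 7.5835% + 0.4759 × 3.3148% = 8.4571%.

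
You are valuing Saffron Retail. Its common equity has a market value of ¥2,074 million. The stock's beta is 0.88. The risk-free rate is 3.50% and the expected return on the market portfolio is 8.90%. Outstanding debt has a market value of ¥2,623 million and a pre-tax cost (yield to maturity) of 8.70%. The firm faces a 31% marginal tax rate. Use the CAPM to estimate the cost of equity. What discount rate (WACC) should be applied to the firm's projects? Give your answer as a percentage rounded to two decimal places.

Market risk premium = 8.9% − 3.5% = 5.4%.
Cost of equity via CAPM: Re = 3.5% + 0.88 × 5.4% = 8.2520%.
Total capital V = 2074 + 2623 = 4697.
Equity: weight = 2074/4697 = 0.4416; cost = 8.252%.
Debt: weight = 2623/4697 = 0.5584; after-tax cost = 8.7% × (1 − 31%) = 6.0030%.
WACC = 0.4416 × 8.2520% + 0.5584 × 6.0030% = 6.9961%.

7.00%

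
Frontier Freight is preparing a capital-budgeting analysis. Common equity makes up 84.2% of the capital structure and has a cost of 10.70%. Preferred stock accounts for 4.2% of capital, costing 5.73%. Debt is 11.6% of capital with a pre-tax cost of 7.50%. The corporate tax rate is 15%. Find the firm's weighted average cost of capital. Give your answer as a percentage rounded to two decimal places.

9.99%

After-tax cost of debt = 7.5% × (1 − 15%) = 6.3750%.
WACC = 0.842 × 10.7000% + 0.042 × 5.7300% + 0.116 × 6.3750% = 9.9896%.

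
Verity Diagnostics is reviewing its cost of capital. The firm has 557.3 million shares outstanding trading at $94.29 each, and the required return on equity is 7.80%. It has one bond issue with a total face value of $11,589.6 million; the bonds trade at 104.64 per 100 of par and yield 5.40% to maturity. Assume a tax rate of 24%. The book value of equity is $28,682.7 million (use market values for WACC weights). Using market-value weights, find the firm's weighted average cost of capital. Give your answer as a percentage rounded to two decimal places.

Market value of equity E = 94.29 × 557.3m = 52547.817m. Market value of debt D = 11589.6m × 104.64/100 = 12127.35744m.
Total capital V = 52547.817 + 12127.35744 = 64675.17444.
Equity: weight = 52547.817/64675.17444 = 0.8125; cost = 7.8%.
Bonds outstanding: weight = 12127.35744/64675.17444 = 0.1875; after-tax cost = 5.4% × (1 − 24%) = 4.1040%.
WACC = 0.8125 × 7.8000% + 0.1875 × 4.1040% = 7.1070%.

7.11%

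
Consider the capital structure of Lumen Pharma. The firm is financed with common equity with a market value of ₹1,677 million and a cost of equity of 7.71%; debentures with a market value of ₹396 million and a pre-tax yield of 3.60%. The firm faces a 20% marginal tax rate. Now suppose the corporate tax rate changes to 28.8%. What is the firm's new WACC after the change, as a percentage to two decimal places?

6.73%

After the change:
Total capital V = 1677 + 396 = 2073.
Equity: weight = 1677/2073 = 0.8090; cost = 7.71%.
Debentures: weight = 396/2073 = 0.1910; after-tax cost = 3.6% × (1 − 28.8%) = 2.5632%.
WACC = 0.8090 × 7.7100% + 0.1910 × 2.5632% = 6.7268%.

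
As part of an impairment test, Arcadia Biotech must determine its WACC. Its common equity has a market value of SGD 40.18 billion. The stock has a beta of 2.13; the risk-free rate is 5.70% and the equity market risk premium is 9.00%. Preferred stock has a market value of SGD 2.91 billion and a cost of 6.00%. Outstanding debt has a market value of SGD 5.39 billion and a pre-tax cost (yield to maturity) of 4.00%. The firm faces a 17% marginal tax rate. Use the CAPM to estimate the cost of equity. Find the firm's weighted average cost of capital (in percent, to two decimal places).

21.34%

Cost of equity via CAPM: Re = 5.7% + 2.13 × 9.0% = 24.8700%.
Total capital V = 40.18 + 2.91 + 5.39 = 48.48.
Equity: weight = 40.18/48.48 = 0.8288; cost = 24.87%.
Preferred: weight = 2.91/48.48 = 0.0600; cost = 6%.
Debt: weight = 5.39/48.48 = 0.1112; after-tax cost = 4% × (1 − 17%) = 3.3200%.
WACC = 0.8288 × 24.8700% + 0.0600 × 6.0000% + 0.1112 × 3.3200% = 21.3414%.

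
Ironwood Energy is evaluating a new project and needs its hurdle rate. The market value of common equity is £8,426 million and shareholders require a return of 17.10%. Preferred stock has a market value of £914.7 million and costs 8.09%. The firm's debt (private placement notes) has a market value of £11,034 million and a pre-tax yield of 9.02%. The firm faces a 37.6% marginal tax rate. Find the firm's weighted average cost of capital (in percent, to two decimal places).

10.48%

Total capital V = 8426 + 914.7 + 11034 = 20374.7.
Equity: weight = 8426/20374.7 = 0.4136; cost = 17.1%.
Preferred: weight = 914.7/20374.7 = 0.0449; cost = 8.09%.
Private placement notes: weight = 11034/20374.7 = 0.5416; after-tax cost = 9.02% × (1 − 37.6%) = 5.6285%.
WACC = 0.4136 × 17.1000% + 0.0449 × 8.0900% + 0.5416 × 5.6285% = 10.4831%.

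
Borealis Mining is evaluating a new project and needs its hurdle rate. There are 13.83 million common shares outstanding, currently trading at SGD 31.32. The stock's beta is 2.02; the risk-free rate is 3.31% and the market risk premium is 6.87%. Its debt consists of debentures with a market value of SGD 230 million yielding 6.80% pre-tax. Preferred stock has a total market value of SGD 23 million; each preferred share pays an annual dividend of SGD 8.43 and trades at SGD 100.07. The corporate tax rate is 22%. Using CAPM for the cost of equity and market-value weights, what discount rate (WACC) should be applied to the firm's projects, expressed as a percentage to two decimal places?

12.91%

Cost of equity via CAPM: Re = 3.31% + 2.02 × 6.87% = 17.1874%.
Cost of preferred: Rp = 8.43 / 100.07 = 8.4241%.
Market value of equity E = 31.32 × 13.83m = 433.1556m.
Total capital V = 433.1556 + 23 + 230 = 686.1556.
Equity: weight = 433.1556/686.1556 = 0.6313; cost = 17.1874%.
Preferred: weight = 23/686.1556 = 0.0335; cost = 8.4241%.
Debentures: weight = 230/686.1556 = 0.3352; after-tax cost = 6.8% × (1 − 22%) = 5.3040%.
WACC = 0.6313 × 17.1874% + 0.0335 × 8.4241% + 0.3352 × 5.3040% = 12.9103%.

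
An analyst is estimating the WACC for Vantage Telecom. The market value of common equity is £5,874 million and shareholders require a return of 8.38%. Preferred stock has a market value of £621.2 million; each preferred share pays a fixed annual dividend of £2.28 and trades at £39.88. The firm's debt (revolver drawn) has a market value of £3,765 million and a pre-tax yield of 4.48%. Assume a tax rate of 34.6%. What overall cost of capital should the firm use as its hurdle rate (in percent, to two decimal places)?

6.22%

Cost of preferred: Rp = 2.28 / 39.88 = 5.7172%.
Total capital V = 5874 + 621.2 + 3765 = 10260.2.
Equity: weight = 5874/10260.2 = 0.5725; cost = 8.38%.
Preferred: weight = 621.2/10260.2 = 0.0605; cost = 5.7172%.
Revolver drawn: weight = 3765/10260.2 = 0.3670; after-tax cost = 4.48% × (1 − 34.6%) = 2.9299%.
WACC = 0.5725 × 8.3800% + 0.0605 × 5.7172% + 0.3670 × 2.9299% = 6.2189%.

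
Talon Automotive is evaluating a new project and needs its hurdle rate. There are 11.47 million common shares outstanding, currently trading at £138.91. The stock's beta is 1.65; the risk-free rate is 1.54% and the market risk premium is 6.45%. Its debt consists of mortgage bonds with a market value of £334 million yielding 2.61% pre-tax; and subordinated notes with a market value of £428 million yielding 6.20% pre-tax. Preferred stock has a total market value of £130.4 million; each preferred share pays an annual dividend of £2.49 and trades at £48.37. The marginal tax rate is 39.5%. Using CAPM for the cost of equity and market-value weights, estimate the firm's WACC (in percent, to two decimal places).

8.94%

Cost of equity via CAPM: Re = 1.54% + 1.65 × 6.45% = 12.1825%.
Cost of preferred: Rp = 2.49 / 48.37 = 5.1478%.
Market value of equity E = 138.91 × 11.47m = 1593.2977m.
Total capital V = 1593.2977 + 130.4 + 334 + 428 = 2485.6977.
Equity: weight = 1593.2977/2485.6977 = 0.6410; cost = 12.1825%.
Preferred: weight = 130.4/2485.6977 = 0.0525; cost = 5.1478%.
Mortgage bonds: weight = 334/2485.6977 = 0.1344; after-tax cost = 2.61% × (1 − 39.5%) = 1.5790%.
Subordinated notes: weight = 428/2485.6977 = 0.1722; after-tax cost = 6.2% × (1 − 39.5%) = 3.7510%.
WACC = 0.6410 × 12.1825% + 0.0525 × 5.1478% + 0.1344 × 1.5790% + 0.1722 × 3.7510% = 8.9369%.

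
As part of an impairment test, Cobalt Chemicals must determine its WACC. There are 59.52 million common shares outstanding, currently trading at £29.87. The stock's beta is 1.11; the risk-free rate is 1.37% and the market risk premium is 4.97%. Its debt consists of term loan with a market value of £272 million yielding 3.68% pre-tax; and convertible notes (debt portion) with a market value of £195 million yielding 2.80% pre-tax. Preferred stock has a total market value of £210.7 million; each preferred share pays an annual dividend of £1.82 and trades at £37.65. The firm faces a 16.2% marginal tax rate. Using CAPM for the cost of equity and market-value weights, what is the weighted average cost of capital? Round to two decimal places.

5.93%

Cost of equity via CAPM: Re = 1.37% + 1.11 × 4.97% = 6.8867%.
Cost of preferred: Rp = 1.82 / 37.65 = 4.8340%.
Market value of equity E = 29.87 × 59.52m = 1777.8624m.
Total capital V = 1777.8624 + 210.7 + 272 + 195 = 2455.5624.
Equity: weight = 1777.8624/2455.5624 = 0.7240; cost = 6.8867%.
Preferred: weight = 210.7/2455.5624 = 0.0858; cost = 4.834%.
Term loan: weight = 272/2455.5624 = 0.1108; after-tax cost = 3.68% × (1 − 16.2%) = 3.0838%.
Convertible notes (debt portion): weight = 195/2455.5624 = 0.0794; after-tax cost = 2.8% × (1 − 16.2%) = 2.3464%.
WACC = 0.7240 × 6.8867% + 0.0858 × 4.8340% + 0.1108 × 3.0838% + 0.0794 × 2.3464% = 5.9288%.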